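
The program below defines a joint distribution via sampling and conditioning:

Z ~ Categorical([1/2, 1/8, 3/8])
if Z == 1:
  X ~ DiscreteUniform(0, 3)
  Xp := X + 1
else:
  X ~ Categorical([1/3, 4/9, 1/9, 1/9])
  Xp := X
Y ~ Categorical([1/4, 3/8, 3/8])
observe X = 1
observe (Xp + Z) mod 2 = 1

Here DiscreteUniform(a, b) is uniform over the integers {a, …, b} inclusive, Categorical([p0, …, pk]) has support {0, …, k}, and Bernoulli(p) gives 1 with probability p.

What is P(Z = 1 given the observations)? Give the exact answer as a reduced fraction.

P(Z = 1 | obs) = 9/121

Enumerate traces; 9 have nonzero weight after conditioning:
  (Z=0, X=1, Y=0) weight 1/18
  (Z=0, X=1, Y=1) weight 1/12
  (Z=0, X=1, Y=2) weight 1/12
  (Z=1, X=1, Y=0) weight 1/128
  (Z=1, X=1, Y=1) weight 3/256
  (Z=1, X=1, Y=2) weight 3/256
  (Z=2, X=1, Y=0) weight 1/24
  (Z=2, X=1, Y=1) weight 1/16
  … 1 more
Group by Z:
  weight(Z=0) = 2/9
  weight(Z=1) = 1/32
  weight(Z=2) = 1/6
Total weight = 2/9 + 1/32 + 1/6 = 121/288
P(Z=0 | obs) = 2/9 / 121/288 = 64/121
P(Z=1 | obs) = 1/32 / 121/288 = 9/121
P(Z=2 | obs) = 1/6 / 121/288 = 48/121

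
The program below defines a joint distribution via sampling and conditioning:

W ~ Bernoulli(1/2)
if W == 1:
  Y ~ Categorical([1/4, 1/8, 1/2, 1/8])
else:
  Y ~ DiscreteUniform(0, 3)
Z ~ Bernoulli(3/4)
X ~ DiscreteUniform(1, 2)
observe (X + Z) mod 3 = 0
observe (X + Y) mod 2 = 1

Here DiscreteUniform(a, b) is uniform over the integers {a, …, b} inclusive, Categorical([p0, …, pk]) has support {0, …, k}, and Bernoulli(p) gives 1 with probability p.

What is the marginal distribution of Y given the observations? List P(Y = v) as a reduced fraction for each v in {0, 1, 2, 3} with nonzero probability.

Enumerate traces; 4 have nonzero weight after conditioning:
  (W=0, Y=1, Z=1, X=2) weight 3/64
  (W=0, Y=3, Z=1, X=2) weight 3/64
  (W=1, Y=1, Z=1, X=2) weight 3/128
  (W=1, Y=3, Z=1, X=2) weight 3/128
Group by Y:
  weight(Y=1) = 9/128
  weight(Y=3) = 9/128
Total weight = 9/128 + 9/128 = 9/64
P(Y=1 | obs) = 9/128 / 9/64 = 1/2
P(Y=3 | obs) = 9/128 / 9/64 = 1/2

P(Y=1) = 1/2, P(Y=3) = 1/2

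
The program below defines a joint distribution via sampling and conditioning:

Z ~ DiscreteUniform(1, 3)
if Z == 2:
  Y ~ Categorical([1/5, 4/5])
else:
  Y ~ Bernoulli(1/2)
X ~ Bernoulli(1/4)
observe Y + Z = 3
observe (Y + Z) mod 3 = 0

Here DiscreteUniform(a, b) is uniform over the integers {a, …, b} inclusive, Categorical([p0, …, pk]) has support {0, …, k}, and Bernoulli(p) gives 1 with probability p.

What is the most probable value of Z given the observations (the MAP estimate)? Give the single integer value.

argmax_v P(Z = v | obs) = 2

Enumerate traces; 4 have nonzero weight after conditioning:
  (Z=2, Y=1, X=0) weight 1/5
  (Z=2, Y=1, X=1) weight 1/15
  (Z=3, Y=0, X=0) weight 1/8
  (Z=3, Y=0, X=1) weight 1/24
Group by Z:
  weight(Z=2) = 4/15
  weight(Z=3) = 1/6
Total weight = 4/15 + 1/6 = 13/30
P(Z=2 | obs) = 4/15 / 13/30 = 8/13
P(Z=3 | obs) = 1/6 / 13/30 = 5/13
argmax = 2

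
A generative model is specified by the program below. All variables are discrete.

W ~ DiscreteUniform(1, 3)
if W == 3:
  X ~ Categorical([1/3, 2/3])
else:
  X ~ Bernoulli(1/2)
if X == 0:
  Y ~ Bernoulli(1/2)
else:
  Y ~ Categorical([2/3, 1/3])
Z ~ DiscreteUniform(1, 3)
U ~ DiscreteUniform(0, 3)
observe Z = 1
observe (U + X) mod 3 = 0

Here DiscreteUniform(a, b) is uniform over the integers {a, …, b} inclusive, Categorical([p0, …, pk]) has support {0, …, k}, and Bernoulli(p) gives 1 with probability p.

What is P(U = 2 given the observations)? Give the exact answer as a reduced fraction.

P(U = 2 | obs) = 5/13

Enumerate traces; 18 have nonzero weight after conditioning:
  (W=1, X=0, Y=0, Z=1, U=0) weight 1/144
  (W=1, X=0, Y=0, Z=1, U=3) weight 1/144
  (W=1, X=0, Y=1, Z=1, U=0) weight 1/144
  (W=1, X=0, Y=1, Z=1, U=3) weight 1/144
  (W=1, X=1, Y=0, Z=1, U=2) weight 1/108
  (W=1, X=1, Y=1, Z=1, U=2) weight 1/216
  (W=2, X=0, Y=0, Z=1, U=0) weight 1/144
  (W=2, X=0, Y=0, Z=1, U=3) weight 1/144
  … 10 more
Group by U:
  weight(U=0) = 1/27
  weight(U=2) = 5/108
  weight(U=3) = 1/27
Total weight = 1/27 + 5/108 + 1/27 = 13/108
P(U=0 | obs) = 1/27 / 13/108 = 4/13
P(U=2 | obs) = 5/108 / 13/108 = 5/13
P(U=3 | obs) = 1/27 / 13/108 = 4/13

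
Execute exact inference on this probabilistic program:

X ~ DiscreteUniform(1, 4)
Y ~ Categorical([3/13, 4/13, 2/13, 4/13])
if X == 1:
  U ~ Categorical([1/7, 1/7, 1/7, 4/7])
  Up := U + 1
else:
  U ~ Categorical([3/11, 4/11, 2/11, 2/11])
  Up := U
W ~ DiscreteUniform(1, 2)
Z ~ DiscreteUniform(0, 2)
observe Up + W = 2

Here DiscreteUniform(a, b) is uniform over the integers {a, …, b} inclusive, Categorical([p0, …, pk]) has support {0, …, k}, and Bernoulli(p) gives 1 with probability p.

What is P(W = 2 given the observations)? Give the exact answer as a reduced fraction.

P(W = 2 | obs) = 63/158

Enumerate traces; 84 have nonzero weight after conditioning:
  (X=1, Y=0, U=0, W=1, Z=0) weight 1/728
  (X=1, Y=0, U=0, W=1, Z=1) weight 1/728
  (X=1, Y=0, U=0, W=1, Z=2) weight 1/728
  (X=1, Y=1, U=0, W=1, Z=0) weight 1/546
  (X=1, Y=1, U=0, W=1, Z=1) weight 1/546
  (X=1, Y=1, U=0, W=1, Z=2) weight 1/546
  (X=1, Y=2, U=0, W=1, Z=0) weight 1/1092
  (X=1, Y=2, U=0, W=1, Z=1) weight 1/1092
  (X=2, Y=0, U=0, W=2, Z=0) weight 3/1144
  … 75 more
Group by W:
  weight(W=1) = 95/616
  weight(W=2) = 9/88
Total weight = 95/616 + 9/88 = 79/308
P(W=1 | obs) = 95/616 / 79/308 = 95/158
P(W=2 | obs) = 9/88 / 79/308 = 63/158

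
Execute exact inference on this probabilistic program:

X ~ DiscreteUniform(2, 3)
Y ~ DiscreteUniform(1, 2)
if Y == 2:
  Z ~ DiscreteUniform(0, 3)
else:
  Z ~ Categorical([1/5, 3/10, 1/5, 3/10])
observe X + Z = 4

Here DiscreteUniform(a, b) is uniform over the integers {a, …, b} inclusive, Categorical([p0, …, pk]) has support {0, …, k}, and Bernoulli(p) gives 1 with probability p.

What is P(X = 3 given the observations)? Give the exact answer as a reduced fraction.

P(X = 3 | obs) = 11/20

Enumerate traces; 4 have nonzero weight after conditioning:
  (X=2, Y=1, Z=2) weight 1/20
  (X=2, Y=2, Z=2) weight 1/16
  (X=3, Y=1, Z=1) weight 3/40
  (X=3, Y=2, Z=1) weight 1/16
Group by X:
  weight(X=2) = 9/80
  weight(X=3) = 11/80
Total weight = 9/80 + 11/80 = 1/4
P(X=2 | obs) = 9/80 / 1/4 = 9/20
P(X=3 | obs) = 11/80 / 1/4 = 11/20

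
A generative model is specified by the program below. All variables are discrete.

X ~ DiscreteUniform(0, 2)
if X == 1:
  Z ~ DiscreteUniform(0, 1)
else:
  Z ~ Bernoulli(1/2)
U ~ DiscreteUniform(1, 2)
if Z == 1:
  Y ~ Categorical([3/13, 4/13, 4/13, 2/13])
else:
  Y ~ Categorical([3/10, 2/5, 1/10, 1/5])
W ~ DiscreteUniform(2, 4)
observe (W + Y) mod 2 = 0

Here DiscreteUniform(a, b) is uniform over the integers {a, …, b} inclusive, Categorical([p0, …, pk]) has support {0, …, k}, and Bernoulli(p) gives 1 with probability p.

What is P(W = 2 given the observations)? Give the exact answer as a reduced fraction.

Enumerate traces; 72 have nonzero weight after conditioning:
  (X=0, Z=0, U=1, Y=0, W=2) weight 1/120
  (X=0, Z=0, U=1, Y=0, W=4) weight 1/120
  (X=0, Z=0, U=1, Y=1, W=3) weight 1/90
  (X=0, Z=0, U=1, Y=2, W=2) weight 1/360
  (X=0, Z=0, U=1, Y=2, W=4) weight 1/360
  (X=0, Z=0, U=1, Y=3, W=3) weight 1/180
  (X=0, Z=0, U=2, Y=0, W=2) weight 1/120
  (X=0, Z=0, U=2, Y=0, W=4) weight 1/120
  … 64 more
Group by W:
  weight(W=2) = 61/390
  weight(W=3) = 23/130
  weight(W=4) = 61/390
Total weight = 61/390 + 23/130 + 61/390 = 191/390
P(W=2 | obs) = 61/390 / 191/390 = 61/191
P(W=3 | obs) = 23/130 / 191/390 = 69/191
P(W=4 | obs) = 61/390 / 191/390 = 61/191

P(W = 2 | obs) = 61/191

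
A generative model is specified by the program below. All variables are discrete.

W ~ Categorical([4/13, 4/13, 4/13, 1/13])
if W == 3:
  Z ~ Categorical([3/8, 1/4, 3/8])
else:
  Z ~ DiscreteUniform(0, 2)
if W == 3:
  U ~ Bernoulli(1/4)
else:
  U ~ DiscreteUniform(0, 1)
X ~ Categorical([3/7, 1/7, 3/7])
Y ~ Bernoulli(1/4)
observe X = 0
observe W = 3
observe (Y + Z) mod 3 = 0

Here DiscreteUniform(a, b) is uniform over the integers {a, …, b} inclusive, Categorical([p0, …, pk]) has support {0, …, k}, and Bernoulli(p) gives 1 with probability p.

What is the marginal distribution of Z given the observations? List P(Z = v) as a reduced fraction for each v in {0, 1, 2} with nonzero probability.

P(Z=0) = 3/4, P(Z=2) = 1/4

Enumerate traces; 4 have nonzero weight after conditioning:
  (W=3, Z=0, U=0, X=0, Y=0) weight 81/11648
  (W=3, Z=0, U=1, X=0, Y=0) weight 27/11648
  (W=3, Z=2, U=0, X=0, Y=1) weight 27/11648
  (W=3, Z=2, U=1, X=0, Y=1) weight 9/11648
Group by Z:
  weight(Z=0) = 27/2912
  weight(Z=2) = 9/2912
Total weight = 27/2912 + 9/2912 = 9/728
P(Z=0 | obs) = 27/2912 / 9/728 = 3/4
P(Z=2 | obs) = 9/2912 / 9/728 = 1/4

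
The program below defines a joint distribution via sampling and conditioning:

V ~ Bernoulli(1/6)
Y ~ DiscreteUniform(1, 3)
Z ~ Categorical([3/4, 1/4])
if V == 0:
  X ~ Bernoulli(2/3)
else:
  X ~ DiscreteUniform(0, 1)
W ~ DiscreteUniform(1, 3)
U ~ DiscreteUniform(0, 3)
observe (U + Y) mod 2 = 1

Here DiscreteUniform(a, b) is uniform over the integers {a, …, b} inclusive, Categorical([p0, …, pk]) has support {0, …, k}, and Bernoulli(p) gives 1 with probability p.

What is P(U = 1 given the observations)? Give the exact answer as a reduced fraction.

P(U = 1 | obs) = 1/6

Enumerate traces; 144 have nonzero weight after conditioning:
  (V=0, Y=1, Z=0, X=0, W=1, U=0) weight 5/864
  (V=0, Y=1, Z=0, X=0, W=1, U=2) weight 5/864
  (V=0, Y=1, Z=0, X=0, W=2, U=0) weight 5/864
  (V=0, Y=1, Z=0, X=0, W=2, U=2) weight 5/864
  (V=0, Y=1, Z=0, X=0, W=3, U=0) weight 5/864
  (V=0, Y=1, Z=0, X=0, W=3, U=2) weight 5/864
  (V=0, Y=1, Z=0, X=1, W=1, U=0) weight 5/432
  (V=0, Y=1, Z=0, X=1, W=1, U=2) weight 5/432
  (V=0, Y=2, Z=0, X=0, W=1, U=1) weight 5/864
  (V=0, Y=2, Z=0, X=0, W=1, U=3) weight 5/864
  … 134 more
Group by U:
  weight(U=0) = 1/6
  weight(U=1) = 1/12
  weight(U=2) = 1/6
  weight(U=3) = 1/12
Total weight = 1/6 + 1/12 + 1/6 + 1/12 = 1/2
P(U=0 | obs) = 1/6 / 1/2 = 1/3
P(U=1 | obs) = 1/12 / 1/2 = 1/6
P(U=2 | obs) = 1/6 / 1/2 = 1/3
P(U=3 | obs) = 1/12 / 1/2 = 1/6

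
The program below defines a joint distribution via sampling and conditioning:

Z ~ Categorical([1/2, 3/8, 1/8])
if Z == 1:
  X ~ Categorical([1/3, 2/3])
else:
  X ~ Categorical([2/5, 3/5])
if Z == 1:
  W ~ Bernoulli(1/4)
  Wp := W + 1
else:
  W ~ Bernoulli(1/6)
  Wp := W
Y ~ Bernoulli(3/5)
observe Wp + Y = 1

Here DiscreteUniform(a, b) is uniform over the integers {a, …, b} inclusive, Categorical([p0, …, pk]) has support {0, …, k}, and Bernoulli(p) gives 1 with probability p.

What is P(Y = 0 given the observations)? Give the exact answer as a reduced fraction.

P(Y = 0 | obs) = 37/112

Enumerate traces; 10 have nonzero weight after conditioning:
  (Z=0, X=0, W=0, Y=1) weight 1/10
  (Z=0, X=0, W=1, Y=0) weight 1/75
  (Z=0, X=1, W=0, Y=1) weight 3/20
  (Z=0, X=1, W=1, Y=0) weight 1/50
  (Z=1, X=0, W=0, Y=0) weight 3/80
  (Z=1, X=1, W=0, Y=0) weight 3/40
  (Z=2, X=0, W=0, Y=1) weight 1/40
  (Z=2, X=0, W=1, Y=0) weight 1/300
  … 2 more
Group by Y:
  weight(Y=0) = 37/240
  weight(Y=1) = 5/16
Total weight = 37/240 + 5/16 = 7/15
P(Y=0 | obs) = 37/240 / 7/15 = 37/112
P(Y=1 | obs) = 5/16 / 7/15 = 75/112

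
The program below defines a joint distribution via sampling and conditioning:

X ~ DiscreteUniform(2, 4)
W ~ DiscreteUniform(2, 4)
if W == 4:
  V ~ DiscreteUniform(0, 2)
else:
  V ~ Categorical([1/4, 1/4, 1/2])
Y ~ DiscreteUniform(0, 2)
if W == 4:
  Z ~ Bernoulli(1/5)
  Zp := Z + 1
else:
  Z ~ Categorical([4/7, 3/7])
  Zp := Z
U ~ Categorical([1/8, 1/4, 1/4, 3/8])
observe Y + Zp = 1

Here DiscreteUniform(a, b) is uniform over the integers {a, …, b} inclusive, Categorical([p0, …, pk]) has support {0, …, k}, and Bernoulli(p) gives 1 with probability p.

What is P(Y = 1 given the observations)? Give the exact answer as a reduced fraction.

Enumerate traces; 180 have nonzero weight after conditioning:
  (X=2, W=2, V=0, Y=0, Z=1, U=0) weight 1/2016
  (X=2, W=2, V=0, Y=0, Z=1, U=1) weight 1/1008
  (X=2, W=2, V=0, Y=0, Z=1, U=2) weight 1/1008
  (X=2, W=2, V=0, Y=0, Z=1, U=3) weight 1/672
  (X=2, W=2, V=0, Y=1, Z=0, U=0) weight 1/1512
  (X=2, W=2, V=0, Y=1, Z=0, U=1) weight 1/756
  (X=2, W=2, V=0, Y=1, Z=0, U=2) weight 1/756
  (X=2, W=2, V=0, Y=1, Z=0, U=3) weight 1/504
  … 172 more
Group by Y:
  weight(Y=0) = 58/315
  weight(Y=1) = 8/63
Total weight = 58/315 + 8/63 = 14/45
P(Y=0 | obs) = 58/315 / 14/45 = 29/49
P(Y=1 | obs) = 8/63 / 14/45 = 20/49

P(Y = 1 | obs) = 20/49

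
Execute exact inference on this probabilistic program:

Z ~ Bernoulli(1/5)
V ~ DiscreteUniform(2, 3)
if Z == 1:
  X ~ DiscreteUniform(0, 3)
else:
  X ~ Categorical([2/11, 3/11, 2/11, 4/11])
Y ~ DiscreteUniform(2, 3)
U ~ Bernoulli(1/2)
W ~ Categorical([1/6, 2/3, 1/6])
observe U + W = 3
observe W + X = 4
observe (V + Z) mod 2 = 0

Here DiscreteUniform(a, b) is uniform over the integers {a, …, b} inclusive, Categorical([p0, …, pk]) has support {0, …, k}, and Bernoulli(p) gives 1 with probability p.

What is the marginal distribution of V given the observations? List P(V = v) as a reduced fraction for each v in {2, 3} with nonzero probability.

P(V=2) = 32/43, P(V=3) = 11/43

Enumerate traces; 4 have nonzero weight after conditioning:
  (Z=0, V=2, X=2, Y=2, U=1, W=2) weight 1/330
  (Z=0, V=2, X=2, Y=3, U=1, W=2) weight 1/330
  (Z=1, V=3, X=2, Y=2, U=1, W=2) weight 1/960
  (Z=1, V=3, X=2, Y=3, U=1, W=2) weight 1/960
Group by V:
  weight(V=2) = 1/165
  weight(V=3) = 1/480
Total weight = 1/165 + 1/480 = 43/5280
P(V=2 | obs) = 1/165 / 43/5280 = 32/43
P(V=3 | obs) = 1/480 / 43/5280 = 11/43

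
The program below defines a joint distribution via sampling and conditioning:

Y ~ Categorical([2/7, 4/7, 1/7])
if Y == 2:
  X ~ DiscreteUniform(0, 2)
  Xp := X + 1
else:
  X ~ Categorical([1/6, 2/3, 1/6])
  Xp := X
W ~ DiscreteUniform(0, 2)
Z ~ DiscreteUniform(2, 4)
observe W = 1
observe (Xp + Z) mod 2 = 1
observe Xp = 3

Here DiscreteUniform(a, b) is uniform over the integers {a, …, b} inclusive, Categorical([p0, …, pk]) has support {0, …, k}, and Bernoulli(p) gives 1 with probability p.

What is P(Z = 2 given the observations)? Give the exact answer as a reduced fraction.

Enumerate traces; 2 have nonzero weight after conditioning:
  (Y=2, X=2, W=1, Z=2) weight 1/189
  (Y=2, X=2, W=1, Z=4) weight 1/189
Group by Z:
  weight(Z=2) = 1/189
  weight(Z=4) = 1/189
Total weight = 1/189 + 1/189 = 2/189
P(Z=2 | obs) = 1/189 / 2/189 = 1/2
P(Z=4 | obs) = 1/189 / 2/189 = 1/2

P(Z = 2 | obs) = 1/2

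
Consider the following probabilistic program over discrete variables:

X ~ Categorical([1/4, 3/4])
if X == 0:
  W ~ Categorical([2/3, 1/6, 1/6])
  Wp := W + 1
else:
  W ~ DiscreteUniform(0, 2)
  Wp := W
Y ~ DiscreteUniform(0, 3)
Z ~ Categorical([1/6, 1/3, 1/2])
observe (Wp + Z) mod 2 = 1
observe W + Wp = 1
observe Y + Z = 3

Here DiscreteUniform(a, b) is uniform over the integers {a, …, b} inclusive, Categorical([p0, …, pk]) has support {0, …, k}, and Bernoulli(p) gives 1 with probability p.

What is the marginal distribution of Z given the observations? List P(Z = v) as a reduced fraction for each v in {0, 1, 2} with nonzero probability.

Enumerate traces; 2 have nonzero weight after conditioning:
  (X=0, W=0, Y=1, Z=2) weight 1/48
  (X=0, W=0, Y=3, Z=0) weight 1/144
Group by Z:
  weight(Z=0) = 1/144
  weight(Z=2) = 1/48
Total weight = 1/144 + 1/48 = 1/36
P(Z=0 | obs) = 1/144 / 1/36 = 1/4
P(Z=2 | obs) = 1/48 / 1/36 = 3/4

P(Z=0) = 1/4, P(Z=2) = 3/4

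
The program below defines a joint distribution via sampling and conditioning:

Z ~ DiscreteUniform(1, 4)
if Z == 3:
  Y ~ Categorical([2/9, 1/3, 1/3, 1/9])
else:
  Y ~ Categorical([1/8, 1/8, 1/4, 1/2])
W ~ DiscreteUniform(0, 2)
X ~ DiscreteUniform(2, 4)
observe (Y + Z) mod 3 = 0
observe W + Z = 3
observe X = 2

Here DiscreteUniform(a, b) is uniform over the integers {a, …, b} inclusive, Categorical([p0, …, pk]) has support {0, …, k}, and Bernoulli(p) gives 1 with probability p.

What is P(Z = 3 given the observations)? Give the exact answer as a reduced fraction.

P(Z = 3 | obs) = 8/17

Enumerate traces; 4 have nonzero weight after conditioning:
  (Z=1, Y=2, W=2, X=2) weight 1/144
  (Z=2, Y=1, W=1, X=2) weight 1/288
  (Z=3, Y=0, W=0, X=2) weight 1/162
  (Z=3, Y=3, W=0, X=2) weight 1/324
Group by Z:
  weight(Z=1) = 1/144
  weight(Z=2) = 1/288
  weight(Z=3) = 1/108
Total weight = 1/144 + 1/288 + 1/108 = 17/864
P(Z=1 | obs) = 1/144 / 17/864 = 6/17
P(Z=2 | obs) = 1/288 / 17/864 = 3/17
P(Z=3 | obs) = 1/108 / 17/864 = 8/17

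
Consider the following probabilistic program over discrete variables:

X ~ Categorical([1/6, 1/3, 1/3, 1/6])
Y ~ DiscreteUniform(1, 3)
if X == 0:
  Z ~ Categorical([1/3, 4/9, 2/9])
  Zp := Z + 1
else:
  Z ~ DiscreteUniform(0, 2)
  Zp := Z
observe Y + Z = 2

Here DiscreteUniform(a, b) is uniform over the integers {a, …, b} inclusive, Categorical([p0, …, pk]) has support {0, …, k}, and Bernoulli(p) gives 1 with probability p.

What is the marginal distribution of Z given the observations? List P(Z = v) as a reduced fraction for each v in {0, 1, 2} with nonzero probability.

P(Z=0) = 18/37, P(Z=1) = 19/37

Enumerate traces; 8 have nonzero weight after conditioning:
  (X=0, Y=1, Z=1) weight 2/81
  (X=0, Y=2, Z=0) weight 1/54
  (X=1, Y=1, Z=1) weight 1/27
  (X=1, Y=2, Z=0) weight 1/27
  (X=2, Y=1, Z=1) weight 1/27
  (X=2, Y=2, Z=0) weight 1/27
  (X=3, Y=1, Z=1) weight 1/54
  (X=3, Y=2, Z=0) weight 1/54
Group by Z:
  weight(Z=0) = 1/9
  weight(Z=1) = 19/162
Total weight = 1/9 + 19/162 = 37/162
P(Z=0 | obs) = 1/9 / 37/162 = 18/37
P(Z=1 | obs) = 19/162 / 37/162 = 19/37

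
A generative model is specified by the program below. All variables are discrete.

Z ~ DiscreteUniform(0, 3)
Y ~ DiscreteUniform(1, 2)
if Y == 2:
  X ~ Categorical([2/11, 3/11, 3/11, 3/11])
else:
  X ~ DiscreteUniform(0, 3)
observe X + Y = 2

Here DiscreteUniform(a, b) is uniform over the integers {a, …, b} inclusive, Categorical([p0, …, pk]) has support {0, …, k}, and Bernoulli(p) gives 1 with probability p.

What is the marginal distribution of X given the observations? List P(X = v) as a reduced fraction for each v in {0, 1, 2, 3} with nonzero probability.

P(X=0) = 8/19, P(X=1) = 11/19

Enumerate traces; 8 have nonzero weight after conditioning:
  (Z=0, Y=1, X=1) weight 1/32
  (Z=0, Y=2, X=0) weight 1/44
  (Z=1, Y=1, X=1) weight 1/32
  (Z=1, Y=2, X=0) weight 1/44
  (Z=2, Y=1, X=1) weight 1/32
  (Z=2, Y=2, X=0) weight 1/44
  (Z=3, Y=1, X=1) weight 1/32
  (Z=3, Y=2, X=0) weight 1/44
Group by X:
  weight(X=0) = 1/11
  weight(X=1) = 1/8
Total weight = 1/11 + 1/8 = 19/88
P(X=0 | obs) = 1/11 / 19/88 = 8/19
P(X=1 | obs) = 1/8 / 19/88 = 11/19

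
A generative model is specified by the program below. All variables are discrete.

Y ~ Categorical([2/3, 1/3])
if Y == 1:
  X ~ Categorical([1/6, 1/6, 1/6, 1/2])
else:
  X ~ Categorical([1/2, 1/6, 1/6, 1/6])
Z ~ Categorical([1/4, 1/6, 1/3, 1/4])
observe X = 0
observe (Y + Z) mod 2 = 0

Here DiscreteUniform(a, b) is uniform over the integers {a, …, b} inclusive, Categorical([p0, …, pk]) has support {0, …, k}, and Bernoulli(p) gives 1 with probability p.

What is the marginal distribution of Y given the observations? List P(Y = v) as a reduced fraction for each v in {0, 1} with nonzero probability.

Enumerate traces; 4 have nonzero weight after conditioning:
  (Y=0, X=0, Z=0) weight 1/12
  (Y=0, X=0, Z=2) weight 1/9
  (Y=1, X=0, Z=1) weight 1/108
  (Y=1, X=0, Z=3) weight 1/72
Group by Y:
  weight(Y=0) = 7/36
  weight(Y=1) = 5/216
Total weight = 7/36 + 5/216 = 47/216
P(Y=0 | obs) = 7/36 / 47/216 = 42/47
P(Y=1 | obs) = 5/216 / 47/216 = 5/47

P(Y=0) = 42/47, P(Y=1) = 5/47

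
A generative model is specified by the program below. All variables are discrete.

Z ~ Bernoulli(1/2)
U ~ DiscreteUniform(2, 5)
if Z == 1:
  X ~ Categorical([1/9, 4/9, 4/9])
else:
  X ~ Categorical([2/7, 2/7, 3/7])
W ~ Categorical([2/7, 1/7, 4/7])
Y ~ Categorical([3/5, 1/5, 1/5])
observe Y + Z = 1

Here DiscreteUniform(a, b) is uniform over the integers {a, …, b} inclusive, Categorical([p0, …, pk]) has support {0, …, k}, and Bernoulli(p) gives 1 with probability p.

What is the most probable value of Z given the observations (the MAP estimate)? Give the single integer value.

Enumerate traces; 72 have nonzero weight after conditioning:
  (Z=0, U=2, X=0, W=0, Y=1) weight 1/490
  (Z=0, U=2, X=0, W=1, Y=1) weight 1/980
  (Z=0, U=2, X=0, W=2, Y=1) weight 1/245
  (Z=0, U=2, X=1, W=0, Y=1) weight 1/490
  (Z=0, U=2, X=1, W=1, Y=1) weight 1/980
  (Z=0, U=2, X=1, W=2, Y=1) weight 1/245
  (Z=0, U=2, X=2, W=0, Y=1) weight 3/980
  (Z=0, U=2, X=2, W=1, Y=1) weight 3/1960
  (Z=1, U=2, X=0, W=0, Y=0) weight 1/420
  … 63 more
Group by Z:
  weight(Z=0) = 1/10
  weight(Z=1) = 3/10
Total weight = 1/10 + 3/10 = 2/5
P(Z=0 | obs) = 1/10 / 2/5 = 1/4
P(Z=1 | obs) = 3/10 / 2/5 = 3/4
argmax = 1

argmax_v P(Z = v | obs) = 1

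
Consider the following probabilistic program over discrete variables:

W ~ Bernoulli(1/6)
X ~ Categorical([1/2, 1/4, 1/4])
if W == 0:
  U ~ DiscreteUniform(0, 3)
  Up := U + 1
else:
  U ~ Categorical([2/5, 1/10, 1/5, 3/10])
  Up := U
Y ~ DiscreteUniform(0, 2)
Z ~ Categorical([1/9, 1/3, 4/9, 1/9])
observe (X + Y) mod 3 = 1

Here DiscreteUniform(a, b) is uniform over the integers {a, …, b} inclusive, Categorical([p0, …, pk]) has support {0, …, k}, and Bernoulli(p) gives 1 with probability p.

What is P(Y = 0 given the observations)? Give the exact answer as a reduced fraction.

Enumerate traces; 96 have nonzero weight after conditioning:
  (W=0, X=0, U=0, Y=1, Z=0) weight 5/1296
  (W=0, X=0, U=0, Y=1, Z=1) weight 5/432
  (W=0, X=0, U=0, Y=1, Z=2) weight 5/324
  (W=0, X=0, U=0, Y=1, Z=3) weight 5/1296
  (W=0, X=0, U=1, Y=1, Z=0) weight 5/1296
  (W=0, X=0, U=1, Y=1, Z=1) weight 5/432
  (W=0, X=0, U=1, Y=1, Z=2) weight 5/324
  (W=0, X=0, U=1, Y=1, Z=3) weight 5/1296
  (W=0, X=1, U=0, Y=0, Z=0) weight 5/2592
  (W=0, X=2, U=0, Y=2, Z=0) weight 5/2592
  … 86 more
Group by Y:
  weight(Y=0) = 1/12
  weight(Y=1) = 1/6
  weight(Y=2) = 1/12
Total weight = 1/12 + 1/6 + 1/12 = 1/3
P(Y=0 | obs) = 1/12 / 1/3 = 1/4
P(Y=1 | obs) = 1/6 / 1/3 = 1/2
P(Y=2 | obs) = 1/12 / 1/3 = 1/4

P(Y = 0 | obs) = 1/4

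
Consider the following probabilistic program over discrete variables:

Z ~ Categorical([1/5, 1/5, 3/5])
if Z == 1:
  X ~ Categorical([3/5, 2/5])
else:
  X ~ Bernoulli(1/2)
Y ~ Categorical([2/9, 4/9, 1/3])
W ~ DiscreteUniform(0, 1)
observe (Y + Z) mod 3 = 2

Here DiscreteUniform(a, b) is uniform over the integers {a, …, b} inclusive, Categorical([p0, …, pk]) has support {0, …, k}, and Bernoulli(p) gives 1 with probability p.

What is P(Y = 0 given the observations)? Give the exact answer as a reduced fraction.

P(Y = 0 | obs) = 6/13

Enumerate traces; 12 have nonzero weight after conditioning:
  (Z=0, X=0, Y=2, W=0) weight 1/60
  (Z=0, X=0, Y=2, W=1) weight 1/60
  (Z=0, X=1, Y=2, W=0) weight 1/60
  (Z=0, X=1, Y=2, W=1) weight 1/60
  (Z=1, X=0, Y=1, W=0) weight 2/75
  (Z=1, X=0, Y=1, W=1) weight 2/75
  (Z=1, X=1, Y=1, W=0) weight 4/225
  (Z=1, X=1, Y=1, W=1) weight 4/225
  (Z=2, X=0, Y=0, W=0) weight 1/30
  … 3 more
Group by Y:
  weight(Y=0) = 2/15
  weight(Y=1) = 4/45
  weight(Y=2) = 1/15
Total weight = 2/15 + 4/45 + 1/15 = 13/45
P(Y=0 | obs) = 2/15 / 13/45 = 6/13
P(Y=1 | obs) = 4/45 / 13/45 = 4/13
P(Y=2 | obs) = 1/15 / 13/45 = 3/13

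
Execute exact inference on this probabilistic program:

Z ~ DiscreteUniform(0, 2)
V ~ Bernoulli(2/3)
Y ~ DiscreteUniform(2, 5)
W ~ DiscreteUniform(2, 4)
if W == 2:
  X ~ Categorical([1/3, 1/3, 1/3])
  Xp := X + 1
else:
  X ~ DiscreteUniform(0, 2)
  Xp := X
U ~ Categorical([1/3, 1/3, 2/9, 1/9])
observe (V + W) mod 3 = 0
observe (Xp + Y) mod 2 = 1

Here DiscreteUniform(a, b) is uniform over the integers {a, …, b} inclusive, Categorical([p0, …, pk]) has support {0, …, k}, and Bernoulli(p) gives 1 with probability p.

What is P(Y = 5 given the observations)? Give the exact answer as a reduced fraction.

Enumerate traces; 144 have nonzero weight after conditioning:
  (Z=0, V=0, Y=2, W=3, X=1, U=0) weight 1/972
  (Z=0, V=0, Y=2, W=3, X=1, U=1) weight 1/972
  (Z=0, V=0, Y=2, W=3, X=1, U=2) weight 1/1458
  (Z=0, V=0, Y=2, W=3, X=1, U=3) weight 1/2916
  (Z=0, V=0, Y=3, W=3, X=0, U=0) weight 1/972
  (Z=0, V=0, Y=3, W=3, X=0, U=1) weight 1/972
  (Z=0, V=0, Y=3, W=3, X=0, U=2) weight 1/1458
  (Z=0, V=0, Y=3, W=3, X=0, U=3) weight 1/2916
  (Z=0, V=0, Y=4, W=3, X=1, U=0) weight 1/972
  (Z=0, V=0, Y=5, W=3, X=0, U=0) weight 1/972
  … 134 more
Group by Y:
  weight(Y=2) = 5/108
  weight(Y=3) = 1/27
  weight(Y=4) = 5/108
  weight(Y=5) = 1/27
Total weight = 5/108 + 1/27 + 5/108 + 1/27 = 1/6
P(Y=2 | obs) = 5/108 / 1/6 = 5/18
P(Y=3 | obs) = 1/27 / 1/6 = 2/9
P(Y=4 | obs) = 5/108 / 1/6 = 5/18
P(Y=5 | obs) = 1/27 / 1/6 = 2/9

P(Y = 5 | obs) = 2/9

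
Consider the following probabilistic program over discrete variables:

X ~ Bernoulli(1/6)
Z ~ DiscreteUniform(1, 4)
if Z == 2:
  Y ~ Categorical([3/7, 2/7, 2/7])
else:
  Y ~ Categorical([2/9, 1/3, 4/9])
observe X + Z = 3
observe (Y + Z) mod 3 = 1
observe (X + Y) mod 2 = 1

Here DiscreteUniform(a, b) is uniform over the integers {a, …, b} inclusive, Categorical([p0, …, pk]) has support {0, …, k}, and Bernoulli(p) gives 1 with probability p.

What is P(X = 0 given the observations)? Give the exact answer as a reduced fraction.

Enumerate traces; 2 have nonzero weight after conditioning:
  (X=0, Z=3, Y=1) weight 5/72
  (X=1, Z=2, Y=2) weight 1/84
Group by X:
  weight(X=0) = 5/72
  weight(X=1) = 1/84
Total weight = 5/72 + 1/84 = 41/504
P(X=0 | obs) = 5/72 / 41/504 = 35/41
P(X=1 | obs) = 1/84 / 41/504 = 6/41

P(X = 0 | obs) = 35/41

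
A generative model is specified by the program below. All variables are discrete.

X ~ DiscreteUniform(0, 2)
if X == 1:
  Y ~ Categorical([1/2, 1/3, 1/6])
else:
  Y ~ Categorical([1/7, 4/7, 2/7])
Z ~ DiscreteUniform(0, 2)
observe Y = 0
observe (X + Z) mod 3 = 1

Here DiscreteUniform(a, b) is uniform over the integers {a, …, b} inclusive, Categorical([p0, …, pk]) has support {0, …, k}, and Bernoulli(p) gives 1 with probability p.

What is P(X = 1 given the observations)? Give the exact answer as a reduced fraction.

P(X = 1 | obs) = 7/11

Enumerate traces; 3 have nonzero weight after conditioning:
  (X=0, Y=0, Z=1) weight 1/63
  (X=1, Y=0, Z=0) weight 1/18
  (X=2, Y=0, Z=2) weight 1/63
Group by X:
  weight(X=0) = 1/63
  weight(X=1) = 1/18
  weight(X=2) = 1/63
Total weight = 1/63 + 1/18 + 1/63 = 11/126
P(X=0 | obs) = 1/63 / 11/126 = 2/11
P(X=1 | obs) = 1/18 / 11/126 = 7/11
P(X=2 | obs) = 1/63 / 11/126 = 2/11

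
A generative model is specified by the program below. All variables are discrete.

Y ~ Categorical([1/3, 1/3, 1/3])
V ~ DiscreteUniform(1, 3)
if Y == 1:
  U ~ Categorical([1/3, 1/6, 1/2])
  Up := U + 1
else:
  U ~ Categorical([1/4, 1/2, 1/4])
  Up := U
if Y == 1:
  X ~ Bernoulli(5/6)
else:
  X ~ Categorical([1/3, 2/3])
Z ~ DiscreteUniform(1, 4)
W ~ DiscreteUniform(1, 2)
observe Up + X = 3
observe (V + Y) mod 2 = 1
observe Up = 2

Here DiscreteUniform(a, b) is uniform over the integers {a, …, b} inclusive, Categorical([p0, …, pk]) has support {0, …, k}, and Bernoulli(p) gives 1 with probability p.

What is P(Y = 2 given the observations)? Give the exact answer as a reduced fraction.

P(Y = 2 | obs) = 12/29

Enumerate traces; 40 have nonzero weight after conditioning:
  (Y=0, V=1, U=2, X=1, Z=1, W=1) weight 1/432
  (Y=0, V=1, U=2, X=1, Z=1, W=2) weight 1/432
  (Y=0, V=1, U=2, X=1, Z=2, W=1) weight 1/432
  (Y=0, V=1, U=2, X=1, Z=2, W=2) weight 1/432
  (Y=0, V=1, U=2, X=1, Z=3, W=1) weight 1/432
  (Y=0, V=1, U=2, X=1, Z=3, W=2) weight 1/432
  (Y=0, V=1, U=2, X=1, Z=4, W=1) weight 1/432
  (Y=0, V=1, U=2, X=1, Z=4, W=2) weight 1/432
  (Y=1, V=2, U=1, X=1, Z=1, W=1) weight 5/2592
  (Y=2, V=1, U=2, X=1, Z=1, W=1) weight 1/432
  … 30 more
Group by Y:
  weight(Y=0) = 1/27
  weight(Y=1) = 5/324
  weight(Y=2) = 1/27
Total weight = 1/27 + 5/324 + 1/27 = 29/324
P(Y=0 | obs) = 1/27 / 29/324 = 12/29
P(Y=1 | obs) = 5/324 / 29/324 = 5/29
P(Y=2 | obs) = 1/27 / 29/324 = 12/29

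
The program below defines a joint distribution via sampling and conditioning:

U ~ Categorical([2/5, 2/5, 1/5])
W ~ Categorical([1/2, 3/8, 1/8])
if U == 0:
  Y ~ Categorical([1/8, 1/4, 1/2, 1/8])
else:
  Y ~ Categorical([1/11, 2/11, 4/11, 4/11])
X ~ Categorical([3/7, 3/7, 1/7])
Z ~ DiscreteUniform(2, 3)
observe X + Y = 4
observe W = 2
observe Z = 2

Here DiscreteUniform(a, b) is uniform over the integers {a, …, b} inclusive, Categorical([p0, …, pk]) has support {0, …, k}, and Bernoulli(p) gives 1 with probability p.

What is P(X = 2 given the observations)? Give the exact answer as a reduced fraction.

P(X = 2 | obs) = 92/269

Enumerate traces; 6 have nonzero weight after conditioning:
  (U=0, W=2, Y=2, X=2, Z=2) weight 1/560
  (U=0, W=2, Y=3, X=1, Z=2) weight 3/2240
  (U=1, W=2, Y=2, X=2, Z=2) weight 1/770
  (U=1, W=2, Y=3, X=1, Z=2) weight 3/770
  (U=2, W=2, Y=2, X=2, Z=2) weight 1/1540
  (U=2, W=2, Y=3, X=1, Z=2) weight 3/1540
Group by X:
  weight(X=1) = 177/24640
  weight(X=2) = 23/6160
Total weight = 177/24640 + 23/6160 = 269/24640
P(X=1 | obs) = 177/24640 / 269/24640 = 177/269
P(X=2 | obs) = 23/6160 / 269/24640 = 92/269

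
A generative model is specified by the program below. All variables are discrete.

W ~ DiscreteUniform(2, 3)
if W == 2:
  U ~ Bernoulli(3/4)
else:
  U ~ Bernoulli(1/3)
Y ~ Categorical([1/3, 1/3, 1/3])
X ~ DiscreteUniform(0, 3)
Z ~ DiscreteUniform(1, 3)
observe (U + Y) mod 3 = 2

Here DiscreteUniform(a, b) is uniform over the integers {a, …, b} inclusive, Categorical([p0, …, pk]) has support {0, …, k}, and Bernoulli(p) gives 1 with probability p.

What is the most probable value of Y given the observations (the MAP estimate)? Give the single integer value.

argmax_v P(Y = v | obs) = 1

Enumerate traces; 48 have nonzero weight after conditioning:
  (W=2, U=0, Y=2, X=0, Z=1) weight 1/288
  (W=2, U=0, Y=2, X=0, Z=2) weight 1/288
  (W=2, U=0, Y=2, X=0, Z=3) weight 1/288
  (W=2, U=0, Y=2, X=1, Z=1) weight 1/288
  (W=2, U=0, Y=2, X=1, Z=2) weight 1/288
  (W=2, U=0, Y=2, X=1, Z=3) weight 1/288
  (W=2, U=0, Y=2, X=2, Z=1) weight 1/288
  (W=2, U=0, Y=2, X=2, Z=2) weight 1/288
  (W=2, U=1, Y=1, X=0, Z=1) weight 1/96
  … 39 more
Group by Y:
  weight(Y=1) = 13/72
  weight(Y=2) = 11/72
Total weight = 13/72 + 11/72 = 1/3
P(Y=1 | obs) = 13/72 / 1/3 = 13/24
P(Y=2 | obs) = 11/72 / 1/3 = 11/24
argmax = 1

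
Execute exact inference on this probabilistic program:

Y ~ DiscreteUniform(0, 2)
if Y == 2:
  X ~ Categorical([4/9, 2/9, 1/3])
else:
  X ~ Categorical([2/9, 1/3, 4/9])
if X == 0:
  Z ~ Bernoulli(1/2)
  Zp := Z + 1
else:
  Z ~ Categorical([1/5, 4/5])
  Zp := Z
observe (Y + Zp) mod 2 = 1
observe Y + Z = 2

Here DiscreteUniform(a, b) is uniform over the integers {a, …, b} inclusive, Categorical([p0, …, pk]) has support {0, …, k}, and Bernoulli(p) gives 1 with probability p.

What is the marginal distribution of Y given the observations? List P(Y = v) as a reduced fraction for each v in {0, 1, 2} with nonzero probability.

P(Y=1) = 1/3, P(Y=2) = 2/3

Enumerate traces; 2 have nonzero weight after conditioning:
  (Y=1, X=0, Z=1) weight 1/27
  (Y=2, X=0, Z=0) weight 2/27
Group by Y:
  weight(Y=1) = 1/27
  weight(Y=2) = 2/27
Total weight = 1/27 + 2/27 = 1/9
P(Y=1 | obs) = 1/27 / 1/9 = 1/3
P(Y=2 | obs) = 2/27 / 1/9 = 2/3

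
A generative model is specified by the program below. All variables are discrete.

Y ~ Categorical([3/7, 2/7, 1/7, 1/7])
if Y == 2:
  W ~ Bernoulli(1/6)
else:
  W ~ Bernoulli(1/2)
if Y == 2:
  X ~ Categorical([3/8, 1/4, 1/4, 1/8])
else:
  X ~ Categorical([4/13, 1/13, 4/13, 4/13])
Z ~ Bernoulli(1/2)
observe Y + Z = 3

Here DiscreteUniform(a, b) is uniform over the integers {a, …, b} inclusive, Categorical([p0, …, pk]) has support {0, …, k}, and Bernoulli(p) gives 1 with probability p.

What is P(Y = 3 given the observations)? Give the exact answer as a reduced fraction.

P(Y = 3 | obs) = 1/2

Enumerate traces; 16 have nonzero weight after conditioning:
  (Y=2, W=0, X=0, Z=1) weight 5/224
  (Y=2, W=0, X=1, Z=1) weight 5/336
  (Y=2, W=0, X=2, Z=1) weight 5/336
  (Y=2, W=0, X=3, Z=1) weight 5/672
  (Y=2, W=1, X=0, Z=1) weight 1/224
  (Y=2, W=1, X=1, Z=1) weight 1/336
  (Y=2, W=1, X=2, Z=1) weight 1/336
  (Y=2, W=1, X=3, Z=1) weight 1/672
  (Y=3, W=0, X=0, Z=0) weight 1/91
  … 7 more
Group by Y:
  weight(Y=2) = 1/14
  weight(Y=3) = 1/14
Total weight = 1/14 + 1/14 = 1/7
P(Y=2 | obs) = 1/14 / 1/7 = 1/2
P(Y=3 | obs) = 1/14 / 1/7 = 1/2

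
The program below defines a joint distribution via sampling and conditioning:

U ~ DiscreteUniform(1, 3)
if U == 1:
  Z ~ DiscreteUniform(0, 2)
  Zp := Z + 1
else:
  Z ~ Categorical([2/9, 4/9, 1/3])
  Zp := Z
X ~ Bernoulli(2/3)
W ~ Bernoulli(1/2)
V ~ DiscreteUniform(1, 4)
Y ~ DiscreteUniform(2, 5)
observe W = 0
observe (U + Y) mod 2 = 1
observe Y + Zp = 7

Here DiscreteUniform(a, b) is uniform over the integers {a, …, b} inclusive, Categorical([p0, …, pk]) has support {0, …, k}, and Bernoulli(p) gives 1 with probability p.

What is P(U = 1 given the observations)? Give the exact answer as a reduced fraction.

P(U = 1 | obs) = 1/2

Enumerate traces; 16 have nonzero weight after conditioning:
  (U=1, Z=2, X=0, W=0, V=1, Y=4) weight 1/864
  (U=1, Z=2, X=0, W=0, V=2, Y=4) weight 1/864
  (U=1, Z=2, X=0, W=0, V=3, Y=4) weight 1/864
  (U=1, Z=2, X=0, W=0, V=4, Y=4) weight 1/864
  (U=1, Z=2, X=1, W=0, V=1, Y=4) weight 1/432
  (U=1, Z=2, X=1, W=0, V=2, Y=4) weight 1/432
  (U=1, Z=2, X=1, W=0, V=3, Y=4) weight 1/432
  (U=1, Z=2, X=1, W=0, V=4, Y=4) weight 1/432
  (U=2, Z=2, X=0, W=0, V=1, Y=5) weight 1/864
  … 7 more
Group by U:
  weight(U=1) = 1/72
  weight(U=2) = 1/72
Total weight = 1/72 + 1/72 = 1/36
P(U=1 | obs) = 1/72 / 1/36 = 1/2
P(U=2 | obs) = 1/72 / 1/36 = 1/2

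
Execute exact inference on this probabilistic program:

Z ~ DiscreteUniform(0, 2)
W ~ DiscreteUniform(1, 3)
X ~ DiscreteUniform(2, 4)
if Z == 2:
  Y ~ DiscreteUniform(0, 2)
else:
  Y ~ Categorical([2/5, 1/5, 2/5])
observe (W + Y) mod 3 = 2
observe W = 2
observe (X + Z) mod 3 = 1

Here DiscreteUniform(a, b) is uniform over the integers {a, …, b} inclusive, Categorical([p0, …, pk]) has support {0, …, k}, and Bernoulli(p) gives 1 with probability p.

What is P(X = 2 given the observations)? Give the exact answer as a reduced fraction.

P(X = 2 | obs) = 5/17

Enumerate traces; 3 have nonzero weight after conditioning:
  (Z=0, W=2, X=4, Y=0) weight 2/135
  (Z=1, W=2, X=3, Y=0) weight 2/135
  (Z=2, W=2, X=2, Y=0) weight 1/81
Group by X:
  weight(X=2) = 1/81
  weight(X=3) = 2/135
  weight(X=4) = 2/135
Total weight = 1/81 + 2/135 + 2/135 = 17/405
P(X=2 | obs) = 1/81 / 17/405 = 5/17
P(X=3 | obs) = 2/135 / 17/405 = 6/17
P(X=4 | obs) = 2/135 / 17/405 = 6/17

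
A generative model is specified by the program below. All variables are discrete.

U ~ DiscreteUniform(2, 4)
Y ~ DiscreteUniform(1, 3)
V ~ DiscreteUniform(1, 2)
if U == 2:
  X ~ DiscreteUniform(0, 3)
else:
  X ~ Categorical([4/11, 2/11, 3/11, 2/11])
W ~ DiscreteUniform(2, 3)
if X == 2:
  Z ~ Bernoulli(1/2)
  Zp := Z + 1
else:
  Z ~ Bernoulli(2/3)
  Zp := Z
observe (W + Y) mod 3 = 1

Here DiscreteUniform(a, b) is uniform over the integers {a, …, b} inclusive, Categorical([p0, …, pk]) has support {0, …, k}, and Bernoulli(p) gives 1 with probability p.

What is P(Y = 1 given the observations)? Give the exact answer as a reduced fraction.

P(Y = 1 | obs) = 1/2

Enumerate traces; 96 have nonzero weight after conditioning:
  (U=2, Y=1, V=1, X=0, W=3, Z=0) weight 1/432
  (U=2, Y=1, V=1, X=0, W=3, Z=1) weight 1/216
  (U=2, Y=1, V=1, X=1, W=3, Z=0) weight 1/432
  (U=2, Y=1, V=1, X=1, W=3, Z=1) weight 1/216
  (U=2, Y=1, V=1, X=2, W=3, Z=0) weight 1/288
  (U=2, Y=1, V=1, X=2, W=3, Z=1) weight 1/288
  (U=2, Y=1, V=1, X=3, W=3, Z=0) weight 1/432
  (U=2, Y=1, V=1, X=3, W=3, Z=1) weight 1/216
  (U=2, Y=2, V=1, X=0, W=2, Z=0) weight 1/432
  … 87 more
Group by Y:
  weight(Y=1) = 1/6
  weight(Y=2) = 1/6
Total weight = 1/6 + 1/6 = 1/3
P(Y=1 | obs) = 1/6 / 1/3 = 1/2
P(Y=2 | obs) = 1/6 / 1/3 = 1/2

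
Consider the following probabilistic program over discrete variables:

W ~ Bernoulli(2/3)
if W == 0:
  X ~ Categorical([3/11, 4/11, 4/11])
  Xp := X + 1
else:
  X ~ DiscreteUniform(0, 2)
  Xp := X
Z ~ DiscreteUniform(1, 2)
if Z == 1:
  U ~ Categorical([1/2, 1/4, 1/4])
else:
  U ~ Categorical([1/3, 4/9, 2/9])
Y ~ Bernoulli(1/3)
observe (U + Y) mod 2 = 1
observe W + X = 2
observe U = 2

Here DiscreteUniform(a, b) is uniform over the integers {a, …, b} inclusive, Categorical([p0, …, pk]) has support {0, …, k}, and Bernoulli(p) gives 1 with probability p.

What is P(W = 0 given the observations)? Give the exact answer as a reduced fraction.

Enumerate traces; 4 have nonzero weight after conditioning:
  (W=0, X=2, Z=1, U=2, Y=1) weight 1/198
  (W=0, X=2, Z=2, U=2, Y=1) weight 4/891
  (W=1, X=1, Z=1, U=2, Y=1) weight 1/108
  (W=1, X=1, Z=2, U=2, Y=1) weight 2/243
Group by W:
  weight(W=0) = 17/1782
  weight(W=1) = 17/972
Total weight = 17/1782 + 17/972 = 289/10692
P(W=0 | obs) = 17/1782 / 289/10692 = 6/17
P(W=1 | obs) = 17/972 / 289/10692 = 11/17

P(W = 0 | obs) = 6/17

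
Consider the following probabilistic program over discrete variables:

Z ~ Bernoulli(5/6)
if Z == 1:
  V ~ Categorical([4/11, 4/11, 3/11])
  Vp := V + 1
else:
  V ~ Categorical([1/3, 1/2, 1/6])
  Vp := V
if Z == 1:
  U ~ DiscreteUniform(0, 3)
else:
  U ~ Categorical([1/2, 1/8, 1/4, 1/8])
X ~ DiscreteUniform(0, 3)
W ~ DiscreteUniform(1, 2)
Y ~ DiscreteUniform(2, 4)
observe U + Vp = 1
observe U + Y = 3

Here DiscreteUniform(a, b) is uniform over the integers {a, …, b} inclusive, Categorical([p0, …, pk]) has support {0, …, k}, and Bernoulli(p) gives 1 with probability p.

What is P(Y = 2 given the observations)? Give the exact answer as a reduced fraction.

P(Y = 2 | obs) = 11/197

Enumerate traces; 24 have nonzero weight after conditioning:
  (Z=0, V=0, U=1, X=0, W=1, Y=2) weight 1/3456
  (Z=0, V=0, U=1, X=0, W=2, Y=2) weight 1/3456
  (Z=0, V=0, U=1, X=1, W=1, Y=2) weight 1/3456
  (Z=0, V=0, U=1, X=1, W=2, Y=2) weight 1/3456
  (Z=0, V=0, U=1, X=2, W=1, Y=2) weight 1/3456
  (Z=0, V=0, U=1, X=2, W=2, Y=2) weight 1/3456
  (Z=0, V=0, U=1, X=3, W=1, Y=2) weight 1/3456
  (Z=0, V=0, U=1, X=3, W=2, Y=2) weight 1/3456
  (Z=0, V=1, U=0, X=0, W=1, Y=3) weight 1/576
  … 15 more
Group by Y:
  weight(Y=2) = 1/432
  weight(Y=3) = 31/792
Total weight = 1/432 + 31/792 = 197/4752
P(Y=2 | obs) = 1/432 / 197/4752 = 11/197
P(Y=3 | obs) = 31/792 / 197/4752 = 186/197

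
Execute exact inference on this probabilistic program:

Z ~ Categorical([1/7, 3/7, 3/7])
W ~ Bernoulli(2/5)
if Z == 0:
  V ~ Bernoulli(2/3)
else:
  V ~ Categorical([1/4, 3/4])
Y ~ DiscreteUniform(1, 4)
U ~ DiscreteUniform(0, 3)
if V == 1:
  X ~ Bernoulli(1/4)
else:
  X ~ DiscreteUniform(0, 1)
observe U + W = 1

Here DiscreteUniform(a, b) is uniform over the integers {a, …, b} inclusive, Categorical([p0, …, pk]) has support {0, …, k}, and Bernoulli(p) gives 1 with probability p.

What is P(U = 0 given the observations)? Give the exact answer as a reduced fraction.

P(U = 0 | obs) = 2/5

Enumerate traces; 96 have nonzero weight after conditioning:
  (Z=0, W=0, V=0, Y=1, U=1, X=0) weight 1/1120
  (Z=0, W=0, V=0, Y=1, U=1, X=1) weight 1/1120
  (Z=0, W=0, V=0, Y=2, U=1, X=0) weight 1/1120
  (Z=0, W=0, V=0, Y=2, U=1, X=1) weight 1/1120
  (Z=0, W=0, V=0, Y=3, U=1, X=0) weight 1/1120
  (Z=0, W=0, V=0, Y=3, U=1, X=1) weight 1/1120
  (Z=0, W=0, V=0, Y=4, U=1, X=0) weight 1/1120
  (Z=0, W=0, V=0, Y=4, U=1, X=1) weight 1/1120
  (Z=0, W=1, V=0, Y=1, U=0, X=0) weight 1/1680
  … 87 more
Group by U:
  weight(U=0) = 1/10
  weight(U=1) = 3/20
Total weight = 1/10 + 3/20 = 1/4
P(U=0 | obs) = 1/10 / 1/4 = 2/5
P(U=1 | obs) = 3/20 / 1/4 = 3/5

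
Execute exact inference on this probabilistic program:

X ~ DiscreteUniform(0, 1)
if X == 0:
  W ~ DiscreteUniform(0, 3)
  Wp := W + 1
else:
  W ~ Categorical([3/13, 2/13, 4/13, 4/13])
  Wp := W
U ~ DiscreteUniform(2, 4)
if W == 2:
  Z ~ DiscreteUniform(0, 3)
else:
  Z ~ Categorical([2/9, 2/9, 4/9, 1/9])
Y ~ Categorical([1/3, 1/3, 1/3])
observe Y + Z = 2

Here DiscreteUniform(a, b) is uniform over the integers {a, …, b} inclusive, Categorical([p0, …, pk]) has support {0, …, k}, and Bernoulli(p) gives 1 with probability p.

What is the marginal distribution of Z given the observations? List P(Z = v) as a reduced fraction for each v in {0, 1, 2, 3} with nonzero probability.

Enumerate traces; 72 have nonzero weight after conditioning:
  (X=0, W=0, U=2, Z=0, Y=2) weight 1/324
  (X=0, W=0, U=2, Z=1, Y=1) weight 1/324
  (X=0, W=0, U=2, Z=2, Y=0) weight 1/162
  (X=0, W=0, U=3, Z=0, Y=2) weight 1/324
  (X=0, W=0, U=3, Z=1, Y=1) weight 1/324
  (X=0, W=0, U=3, Z=2, Y=0) weight 1/162
  (X=0, W=0, U=4, Z=0, Y=2) weight 1/324
  (X=0, W=0, U=4, Z=1, Y=1) weight 1/324
  … 64 more
Group by Z:
  weight(Z=0) = 287/3744
  weight(Z=1) = 287/3744
  weight(Z=2) = 487/3744
Total weight = 287/3744 + 287/3744 + 487/3744 = 1061/3744
P(Z=0 | obs) = 287/3744 / 1061/3744 = 287/1061
P(Z=1 | obs) = 287/3744 / 1061/3744 = 287/1061
P(Z=2 | obs) = 487/3744 / 1061/3744 = 487/1061

P(Z=0) = 287/1061, P(Z=1) = 287/1061, P(Z=2) = 487/1061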